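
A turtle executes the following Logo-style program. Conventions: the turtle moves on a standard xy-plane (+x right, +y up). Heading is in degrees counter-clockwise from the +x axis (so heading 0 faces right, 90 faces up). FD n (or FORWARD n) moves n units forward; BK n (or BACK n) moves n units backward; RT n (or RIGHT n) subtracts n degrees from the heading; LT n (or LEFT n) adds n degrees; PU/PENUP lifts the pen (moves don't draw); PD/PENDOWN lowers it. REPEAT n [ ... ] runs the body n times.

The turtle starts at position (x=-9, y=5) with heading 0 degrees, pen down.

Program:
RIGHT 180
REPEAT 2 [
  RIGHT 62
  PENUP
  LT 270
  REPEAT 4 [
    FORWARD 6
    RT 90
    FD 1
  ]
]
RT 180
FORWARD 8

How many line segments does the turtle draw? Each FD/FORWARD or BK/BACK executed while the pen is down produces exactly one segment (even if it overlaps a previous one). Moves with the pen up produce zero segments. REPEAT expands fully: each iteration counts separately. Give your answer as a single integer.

Answer: 0

Derivation:
Executing turtle program step by step:
Start: pos=(-9,5), heading=0, pen down
RT 180: heading 0 -> 180
REPEAT 2 [
  -- iteration 1/2 --
  RT 62: heading 180 -> 118
  PU: pen up
  LT 270: heading 118 -> 28
  REPEAT 4 [
    -- iteration 1/4 --
    FD 6: (-9,5) -> (-3.702,7.817) [heading=28, move]
    RT 90: heading 28 -> 298
    FD 1: (-3.702,7.817) -> (-3.233,6.934) [heading=298, move]
    -- iteration 2/4 --
    FD 6: (-3.233,6.934) -> (-0.416,1.636) [heading=298, move]
    RT 90: heading 298 -> 208
    FD 1: (-0.416,1.636) -> (-1.299,1.167) [heading=208, move]
    -- iteration 3/4 --
    FD 6: (-1.299,1.167) -> (-6.597,-1.65) [heading=208, move]
    RT 90: heading 208 -> 118
    FD 1: (-6.597,-1.65) -> (-7.066,-0.767) [heading=118, move]
    -- iteration 4/4 --
    FD 6: (-7.066,-0.767) -> (-9.883,4.531) [heading=118, move]
    RT 90: heading 118 -> 28
    FD 1: (-9.883,4.531) -> (-9,5) [heading=28, move]
  ]
  -- iteration 2/2 --
  RT 62: heading 28 -> 326
  PU: pen up
  LT 270: heading 326 -> 236
  REPEAT 4 [
    -- iteration 1/4 --
    FD 6: (-9,5) -> (-12.355,0.026) [heading=236, move]
    RT 90: heading 236 -> 146
    FD 1: (-12.355,0.026) -> (-13.184,0.585) [heading=146, move]
    -- iteration 2/4 --
    FD 6: (-13.184,0.585) -> (-18.158,3.94) [heading=146, move]
    RT 90: heading 146 -> 56
    FD 1: (-18.158,3.94) -> (-17.599,4.769) [heading=56, move]
    -- iteration 3/4 --
    FD 6: (-17.599,4.769) -> (-14.244,9.743) [heading=56, move]
    RT 90: heading 56 -> 326
    FD 1: (-14.244,9.743) -> (-13.415,9.184) [heading=326, move]
    -- iteration 4/4 --
    FD 6: (-13.415,9.184) -> (-8.441,5.829) [heading=326, move]
    RT 90: heading 326 -> 236
    FD 1: (-8.441,5.829) -> (-9,5) [heading=236, move]
  ]
]
RT 180: heading 236 -> 56
FD 8: (-9,5) -> (-4.526,11.632) [heading=56, move]
Final: pos=(-4.526,11.632), heading=56, 0 segment(s) drawn
Segments drawn: 0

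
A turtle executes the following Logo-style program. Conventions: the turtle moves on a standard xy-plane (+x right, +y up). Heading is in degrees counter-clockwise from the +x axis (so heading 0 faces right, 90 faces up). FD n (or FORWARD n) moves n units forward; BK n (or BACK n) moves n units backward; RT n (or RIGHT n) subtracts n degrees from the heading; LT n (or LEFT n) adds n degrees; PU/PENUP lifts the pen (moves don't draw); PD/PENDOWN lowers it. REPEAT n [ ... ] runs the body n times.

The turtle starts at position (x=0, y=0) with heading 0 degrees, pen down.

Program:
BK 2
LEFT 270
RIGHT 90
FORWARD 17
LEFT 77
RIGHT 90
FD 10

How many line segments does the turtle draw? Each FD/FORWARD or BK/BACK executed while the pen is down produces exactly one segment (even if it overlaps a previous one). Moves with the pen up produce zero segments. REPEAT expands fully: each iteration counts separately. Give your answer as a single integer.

Executing turtle program step by step:
Start: pos=(0,0), heading=0, pen down
BK 2: (0,0) -> (-2,0) [heading=0, draw]
LT 270: heading 0 -> 270
RT 90: heading 270 -> 180
FD 17: (-2,0) -> (-19,0) [heading=180, draw]
LT 77: heading 180 -> 257
RT 90: heading 257 -> 167
FD 10: (-19,0) -> (-28.744,2.25) [heading=167, draw]
Final: pos=(-28.744,2.25), heading=167, 3 segment(s) drawn
Segments drawn: 3

Answer: 3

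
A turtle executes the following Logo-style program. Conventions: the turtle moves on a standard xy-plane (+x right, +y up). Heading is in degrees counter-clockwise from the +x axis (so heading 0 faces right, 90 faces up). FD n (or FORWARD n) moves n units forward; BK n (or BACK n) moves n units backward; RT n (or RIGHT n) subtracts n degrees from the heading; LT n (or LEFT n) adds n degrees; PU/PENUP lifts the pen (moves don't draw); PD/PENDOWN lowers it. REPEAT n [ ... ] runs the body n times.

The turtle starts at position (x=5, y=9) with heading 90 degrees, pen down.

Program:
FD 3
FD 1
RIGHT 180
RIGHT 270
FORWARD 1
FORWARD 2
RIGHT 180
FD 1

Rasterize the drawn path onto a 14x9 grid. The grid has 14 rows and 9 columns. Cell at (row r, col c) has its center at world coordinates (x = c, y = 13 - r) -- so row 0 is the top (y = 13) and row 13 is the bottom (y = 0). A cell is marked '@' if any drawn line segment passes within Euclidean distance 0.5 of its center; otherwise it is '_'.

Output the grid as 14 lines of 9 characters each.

Answer: _____@@@@
_____@___
_____@___
_____@___
_____@___
_________
_________
_________
_________
_________
_________
_________
_________
_________

Derivation:
Segment 0: (5,9) -> (5,12)
Segment 1: (5,12) -> (5,13)
Segment 2: (5,13) -> (6,13)
Segment 3: (6,13) -> (8,13)
Segment 4: (8,13) -> (7,13)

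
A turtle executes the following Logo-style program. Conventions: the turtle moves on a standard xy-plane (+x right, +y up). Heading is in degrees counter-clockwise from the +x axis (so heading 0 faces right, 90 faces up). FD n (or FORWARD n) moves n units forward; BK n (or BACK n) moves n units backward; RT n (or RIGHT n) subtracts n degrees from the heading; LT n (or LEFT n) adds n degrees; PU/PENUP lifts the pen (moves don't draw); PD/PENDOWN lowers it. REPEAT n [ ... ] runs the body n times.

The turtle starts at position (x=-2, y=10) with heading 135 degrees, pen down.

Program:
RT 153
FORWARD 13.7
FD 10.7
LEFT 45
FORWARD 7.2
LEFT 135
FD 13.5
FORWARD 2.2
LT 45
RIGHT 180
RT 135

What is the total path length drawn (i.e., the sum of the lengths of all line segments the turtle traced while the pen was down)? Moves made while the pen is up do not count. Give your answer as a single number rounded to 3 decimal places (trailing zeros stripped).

Answer: 47.3

Derivation:
Executing turtle program step by step:
Start: pos=(-2,10), heading=135, pen down
RT 153: heading 135 -> 342
FD 13.7: (-2,10) -> (11.029,5.766) [heading=342, draw]
FD 10.7: (11.029,5.766) -> (21.206,2.46) [heading=342, draw]
LT 45: heading 342 -> 27
FD 7.2: (21.206,2.46) -> (27.621,5.729) [heading=27, draw]
LT 135: heading 27 -> 162
FD 13.5: (27.621,5.729) -> (14.782,9.9) [heading=162, draw]
FD 2.2: (14.782,9.9) -> (12.689,10.58) [heading=162, draw]
LT 45: heading 162 -> 207
RT 180: heading 207 -> 27
RT 135: heading 27 -> 252
Final: pos=(12.689,10.58), heading=252, 5 segment(s) drawn

Segment lengths:
  seg 1: (-2,10) -> (11.029,5.766), length = 13.7
  seg 2: (11.029,5.766) -> (21.206,2.46), length = 10.7
  seg 3: (21.206,2.46) -> (27.621,5.729), length = 7.2
  seg 4: (27.621,5.729) -> (14.782,9.9), length = 13.5
  seg 5: (14.782,9.9) -> (12.689,10.58), length = 2.2
Total = 47.3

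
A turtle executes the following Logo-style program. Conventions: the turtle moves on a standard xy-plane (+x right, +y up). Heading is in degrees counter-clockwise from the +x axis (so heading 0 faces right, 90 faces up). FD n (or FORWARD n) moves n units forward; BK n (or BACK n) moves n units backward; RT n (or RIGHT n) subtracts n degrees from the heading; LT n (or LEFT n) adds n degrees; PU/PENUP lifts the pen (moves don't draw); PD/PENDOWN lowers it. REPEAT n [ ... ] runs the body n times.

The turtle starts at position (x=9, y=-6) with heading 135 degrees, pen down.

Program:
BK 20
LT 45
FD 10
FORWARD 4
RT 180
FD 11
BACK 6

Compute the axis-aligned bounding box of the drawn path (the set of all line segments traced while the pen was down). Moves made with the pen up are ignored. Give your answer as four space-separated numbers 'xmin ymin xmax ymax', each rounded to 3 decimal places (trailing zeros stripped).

Executing turtle program step by step:
Start: pos=(9,-6), heading=135, pen down
BK 20: (9,-6) -> (23.142,-20.142) [heading=135, draw]
LT 45: heading 135 -> 180
FD 10: (23.142,-20.142) -> (13.142,-20.142) [heading=180, draw]
FD 4: (13.142,-20.142) -> (9.142,-20.142) [heading=180, draw]
RT 180: heading 180 -> 0
FD 11: (9.142,-20.142) -> (20.142,-20.142) [heading=0, draw]
BK 6: (20.142,-20.142) -> (14.142,-20.142) [heading=0, draw]
Final: pos=(14.142,-20.142), heading=0, 5 segment(s) drawn

Segment endpoints: x in {9, 9.142, 13.142, 14.142, 20.142, 23.142}, y in {-20.142, -6}
xmin=9, ymin=-20.142, xmax=23.142, ymax=-6

Answer: 9 -20.142 23.142 -6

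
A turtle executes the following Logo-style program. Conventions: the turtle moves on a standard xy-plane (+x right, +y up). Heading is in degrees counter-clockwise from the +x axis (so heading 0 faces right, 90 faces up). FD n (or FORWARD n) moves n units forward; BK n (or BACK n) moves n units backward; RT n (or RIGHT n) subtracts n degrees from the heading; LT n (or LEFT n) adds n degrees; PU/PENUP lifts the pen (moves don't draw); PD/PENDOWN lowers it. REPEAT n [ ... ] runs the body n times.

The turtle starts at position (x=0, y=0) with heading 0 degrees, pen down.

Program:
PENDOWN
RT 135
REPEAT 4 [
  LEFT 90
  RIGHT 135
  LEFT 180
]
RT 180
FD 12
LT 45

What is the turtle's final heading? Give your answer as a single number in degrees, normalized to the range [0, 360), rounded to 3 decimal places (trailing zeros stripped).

Answer: 270

Derivation:
Executing turtle program step by step:
Start: pos=(0,0), heading=0, pen down
PD: pen down
RT 135: heading 0 -> 225
REPEAT 4 [
  -- iteration 1/4 --
  LT 90: heading 225 -> 315
  RT 135: heading 315 -> 180
  LT 180: heading 180 -> 0
  -- iteration 2/4 --
  LT 90: heading 0 -> 90
  RT 135: heading 90 -> 315
  LT 180: heading 315 -> 135
  -- iteration 3/4 --
  LT 90: heading 135 -> 225
  RT 135: heading 225 -> 90
  LT 180: heading 90 -> 270
  -- iteration 4/4 --
  LT 90: heading 270 -> 0
  RT 135: heading 0 -> 225
  LT 180: heading 225 -> 45
]
RT 180: heading 45 -> 225
FD 12: (0,0) -> (-8.485,-8.485) [heading=225, draw]
LT 45: heading 225 -> 270
Final: pos=(-8.485,-8.485), heading=270, 1 segment(s) drawn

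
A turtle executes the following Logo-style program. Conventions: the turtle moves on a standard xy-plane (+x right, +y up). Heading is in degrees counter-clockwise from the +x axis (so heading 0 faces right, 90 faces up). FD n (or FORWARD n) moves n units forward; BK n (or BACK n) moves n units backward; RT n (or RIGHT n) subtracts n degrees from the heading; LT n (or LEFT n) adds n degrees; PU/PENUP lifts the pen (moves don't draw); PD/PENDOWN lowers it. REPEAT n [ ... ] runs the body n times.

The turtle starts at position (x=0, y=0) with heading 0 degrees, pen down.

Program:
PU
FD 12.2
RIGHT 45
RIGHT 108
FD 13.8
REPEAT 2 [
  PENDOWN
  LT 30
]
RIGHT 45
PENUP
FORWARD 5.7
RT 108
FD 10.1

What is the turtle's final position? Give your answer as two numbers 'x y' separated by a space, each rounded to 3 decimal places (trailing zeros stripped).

Answer: -8.44 -0.852

Derivation:
Executing turtle program step by step:
Start: pos=(0,0), heading=0, pen down
PU: pen up
FD 12.2: (0,0) -> (12.2,0) [heading=0, move]
RT 45: heading 0 -> 315
RT 108: heading 315 -> 207
FD 13.8: (12.2,0) -> (-0.096,-6.265) [heading=207, move]
REPEAT 2 [
  -- iteration 1/2 --
  PD: pen down
  LT 30: heading 207 -> 237
  -- iteration 2/2 --
  PD: pen down
  LT 30: heading 237 -> 267
]
RT 45: heading 267 -> 222
PU: pen up
FD 5.7: (-0.096,-6.265) -> (-4.332,-10.079) [heading=222, move]
RT 108: heading 222 -> 114
FD 10.1: (-4.332,-10.079) -> (-8.44,-0.852) [heading=114, move]
Final: pos=(-8.44,-0.852), heading=114, 0 segment(s) drawn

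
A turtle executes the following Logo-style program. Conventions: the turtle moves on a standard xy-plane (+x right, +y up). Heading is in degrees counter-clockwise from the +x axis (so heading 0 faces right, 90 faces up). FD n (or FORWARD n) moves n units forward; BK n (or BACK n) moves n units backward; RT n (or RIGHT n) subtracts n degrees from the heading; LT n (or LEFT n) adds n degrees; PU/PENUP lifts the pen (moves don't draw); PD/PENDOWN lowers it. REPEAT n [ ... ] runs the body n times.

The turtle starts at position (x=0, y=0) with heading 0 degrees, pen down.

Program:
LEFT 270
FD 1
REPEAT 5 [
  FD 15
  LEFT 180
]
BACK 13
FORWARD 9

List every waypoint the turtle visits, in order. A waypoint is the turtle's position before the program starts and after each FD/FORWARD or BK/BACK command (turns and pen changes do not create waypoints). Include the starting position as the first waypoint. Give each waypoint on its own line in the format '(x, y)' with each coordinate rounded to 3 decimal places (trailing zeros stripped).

Answer: (0, 0)
(0, -1)
(0, -16)
(0, -1)
(0, -16)
(0, -1)
(0, -16)
(0, -29)
(0, -20)

Derivation:
Executing turtle program step by step:
Start: pos=(0,0), heading=0, pen down
LT 270: heading 0 -> 270
FD 1: (0,0) -> (0,-1) [heading=270, draw]
REPEAT 5 [
  -- iteration 1/5 --
  FD 15: (0,-1) -> (0,-16) [heading=270, draw]
  LT 180: heading 270 -> 90
  -- iteration 2/5 --
  FD 15: (0,-16) -> (0,-1) [heading=90, draw]
  LT 180: heading 90 -> 270
  -- iteration 3/5 --
  FD 15: (0,-1) -> (0,-16) [heading=270, draw]
  LT 180: heading 270 -> 90
  -- iteration 4/5 --
  FD 15: (0,-16) -> (0,-1) [heading=90, draw]
  LT 180: heading 90 -> 270
  -- iteration 5/5 --
  FD 15: (0,-1) -> (0,-16) [heading=270, draw]
  LT 180: heading 270 -> 90
]
BK 13: (0,-16) -> (0,-29) [heading=90, draw]
FD 9: (0,-29) -> (0,-20) [heading=90, draw]
Final: pos=(0,-20), heading=90, 8 segment(s) drawn
Waypoints (9 total):
(0, 0)
(0, -1)
(0, -16)
(0, -1)
(0, -16)
(0, -1)
(0, -16)
(0, -29)
(0, -20)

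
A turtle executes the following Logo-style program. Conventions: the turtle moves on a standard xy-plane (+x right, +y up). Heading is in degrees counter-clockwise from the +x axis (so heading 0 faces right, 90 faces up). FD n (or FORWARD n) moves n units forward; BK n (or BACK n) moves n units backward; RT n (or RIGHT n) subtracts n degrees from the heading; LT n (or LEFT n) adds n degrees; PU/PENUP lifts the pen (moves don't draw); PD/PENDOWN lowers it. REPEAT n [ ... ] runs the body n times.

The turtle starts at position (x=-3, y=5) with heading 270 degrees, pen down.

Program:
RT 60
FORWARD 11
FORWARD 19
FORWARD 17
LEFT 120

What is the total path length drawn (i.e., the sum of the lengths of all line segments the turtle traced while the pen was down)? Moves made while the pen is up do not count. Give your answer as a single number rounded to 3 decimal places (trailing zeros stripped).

Answer: 47

Derivation:
Executing turtle program step by step:
Start: pos=(-3,5), heading=270, pen down
RT 60: heading 270 -> 210
FD 11: (-3,5) -> (-12.526,-0.5) [heading=210, draw]
FD 19: (-12.526,-0.5) -> (-28.981,-10) [heading=210, draw]
FD 17: (-28.981,-10) -> (-43.703,-18.5) [heading=210, draw]
LT 120: heading 210 -> 330
Final: pos=(-43.703,-18.5), heading=330, 3 segment(s) drawn

Segment lengths:
  seg 1: (-3,5) -> (-12.526,-0.5), length = 11
  seg 2: (-12.526,-0.5) -> (-28.981,-10), length = 19
  seg 3: (-28.981,-10) -> (-43.703,-18.5), length = 17
Total = 47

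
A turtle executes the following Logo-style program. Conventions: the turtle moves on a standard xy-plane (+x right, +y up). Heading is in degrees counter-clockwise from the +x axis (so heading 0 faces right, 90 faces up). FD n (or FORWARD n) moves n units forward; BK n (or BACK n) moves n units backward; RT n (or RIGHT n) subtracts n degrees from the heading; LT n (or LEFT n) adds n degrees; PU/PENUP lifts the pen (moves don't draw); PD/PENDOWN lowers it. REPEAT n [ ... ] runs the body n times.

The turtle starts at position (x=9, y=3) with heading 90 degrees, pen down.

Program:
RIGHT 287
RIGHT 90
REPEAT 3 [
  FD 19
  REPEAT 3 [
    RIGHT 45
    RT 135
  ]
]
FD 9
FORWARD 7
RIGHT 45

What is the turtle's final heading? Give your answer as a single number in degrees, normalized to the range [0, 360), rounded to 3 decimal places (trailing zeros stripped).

Answer: 208

Derivation:
Executing turtle program step by step:
Start: pos=(9,3), heading=90, pen down
RT 287: heading 90 -> 163
RT 90: heading 163 -> 73
REPEAT 3 [
  -- iteration 1/3 --
  FD 19: (9,3) -> (14.555,21.17) [heading=73, draw]
  REPEAT 3 [
    -- iteration 1/3 --
    RT 45: heading 73 -> 28
    RT 135: heading 28 -> 253
    -- iteration 2/3 --
    RT 45: heading 253 -> 208
    RT 135: heading 208 -> 73
    -- iteration 3/3 --
    RT 45: heading 73 -> 28
    RT 135: heading 28 -> 253
  ]
  -- iteration 2/3 --
  FD 19: (14.555,21.17) -> (9,3) [heading=253, draw]
  REPEAT 3 [
    -- iteration 1/3 --
    RT 45: heading 253 -> 208
    RT 135: heading 208 -> 73
    -- iteration 2/3 --
    RT 45: heading 73 -> 28
    RT 135: heading 28 -> 253
    -- iteration 3/3 --
    RT 45: heading 253 -> 208
    RT 135: heading 208 -> 73
  ]
  -- iteration 3/3 --
  FD 19: (9,3) -> (14.555,21.17) [heading=73, draw]
  REPEAT 3 [
    -- iteration 1/3 --
    RT 45: heading 73 -> 28
    RT 135: heading 28 -> 253
    -- iteration 2/3 --
    RT 45: heading 253 -> 208
    RT 135: heading 208 -> 73
    -- iteration 3/3 --
    RT 45: heading 73 -> 28
    RT 135: heading 28 -> 253
  ]
]
FD 9: (14.555,21.17) -> (11.924,12.563) [heading=253, draw]
FD 7: (11.924,12.563) -> (9.877,5.869) [heading=253, draw]
RT 45: heading 253 -> 208
Final: pos=(9.877,5.869), heading=208, 5 segment(s) drawn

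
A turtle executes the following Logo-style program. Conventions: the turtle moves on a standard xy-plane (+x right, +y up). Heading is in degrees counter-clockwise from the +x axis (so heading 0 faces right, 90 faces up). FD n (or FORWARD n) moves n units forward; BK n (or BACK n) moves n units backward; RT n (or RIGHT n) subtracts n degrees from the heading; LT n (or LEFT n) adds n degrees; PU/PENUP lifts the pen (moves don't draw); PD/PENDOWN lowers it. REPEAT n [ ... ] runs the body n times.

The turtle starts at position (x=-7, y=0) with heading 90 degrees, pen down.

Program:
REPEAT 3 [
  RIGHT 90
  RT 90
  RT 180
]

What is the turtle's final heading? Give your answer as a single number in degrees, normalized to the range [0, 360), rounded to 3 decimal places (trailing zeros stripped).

Answer: 90

Derivation:
Executing turtle program step by step:
Start: pos=(-7,0), heading=90, pen down
REPEAT 3 [
  -- iteration 1/3 --
  RT 90: heading 90 -> 0
  RT 90: heading 0 -> 270
  RT 180: heading 270 -> 90
  -- iteration 2/3 --
  RT 90: heading 90 -> 0
  RT 90: heading 0 -> 270
  RT 180: heading 270 -> 90
  -- iteration 3/3 --
  RT 90: heading 90 -> 0
  RT 90: heading 0 -> 270
  RT 180: heading 270 -> 90
]
Final: pos=(-7,0), heading=90, 0 segment(s) drawn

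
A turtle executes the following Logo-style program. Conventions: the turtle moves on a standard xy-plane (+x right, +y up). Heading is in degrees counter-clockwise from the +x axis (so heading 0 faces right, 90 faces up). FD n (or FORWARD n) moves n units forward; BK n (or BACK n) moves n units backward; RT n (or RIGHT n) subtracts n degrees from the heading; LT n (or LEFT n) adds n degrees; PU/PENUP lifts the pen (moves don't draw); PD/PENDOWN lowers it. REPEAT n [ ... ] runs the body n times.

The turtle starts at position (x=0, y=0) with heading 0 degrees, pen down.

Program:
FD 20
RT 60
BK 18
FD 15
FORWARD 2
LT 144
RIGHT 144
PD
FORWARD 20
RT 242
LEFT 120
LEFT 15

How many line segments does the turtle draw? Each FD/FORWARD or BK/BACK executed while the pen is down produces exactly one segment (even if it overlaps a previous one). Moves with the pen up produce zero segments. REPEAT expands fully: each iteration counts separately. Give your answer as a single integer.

Answer: 5

Derivation:
Executing turtle program step by step:
Start: pos=(0,0), heading=0, pen down
FD 20: (0,0) -> (20,0) [heading=0, draw]
RT 60: heading 0 -> 300
BK 18: (20,0) -> (11,15.588) [heading=300, draw]
FD 15: (11,15.588) -> (18.5,2.598) [heading=300, draw]
FD 2: (18.5,2.598) -> (19.5,0.866) [heading=300, draw]
LT 144: heading 300 -> 84
RT 144: heading 84 -> 300
PD: pen down
FD 20: (19.5,0.866) -> (29.5,-16.454) [heading=300, draw]
RT 242: heading 300 -> 58
LT 120: heading 58 -> 178
LT 15: heading 178 -> 193
Final: pos=(29.5,-16.454), heading=193, 5 segment(s) drawn
Segments drawn: 5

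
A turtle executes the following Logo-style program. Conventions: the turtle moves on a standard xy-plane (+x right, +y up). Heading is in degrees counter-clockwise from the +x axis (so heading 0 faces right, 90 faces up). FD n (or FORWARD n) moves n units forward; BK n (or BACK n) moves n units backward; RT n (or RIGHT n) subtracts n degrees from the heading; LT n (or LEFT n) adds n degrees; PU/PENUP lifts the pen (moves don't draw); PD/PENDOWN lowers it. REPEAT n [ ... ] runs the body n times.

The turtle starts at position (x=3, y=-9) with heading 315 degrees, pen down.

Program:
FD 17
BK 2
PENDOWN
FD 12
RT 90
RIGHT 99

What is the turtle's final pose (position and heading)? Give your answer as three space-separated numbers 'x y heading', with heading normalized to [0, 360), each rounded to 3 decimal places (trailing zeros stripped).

Answer: 22.092 -28.092 126

Derivation:
Executing turtle program step by step:
Start: pos=(3,-9), heading=315, pen down
FD 17: (3,-9) -> (15.021,-21.021) [heading=315, draw]
BK 2: (15.021,-21.021) -> (13.607,-19.607) [heading=315, draw]
PD: pen down
FD 12: (13.607,-19.607) -> (22.092,-28.092) [heading=315, draw]
RT 90: heading 315 -> 225
RT 99: heading 225 -> 126
Final: pos=(22.092,-28.092), heading=126, 3 segment(s) drawn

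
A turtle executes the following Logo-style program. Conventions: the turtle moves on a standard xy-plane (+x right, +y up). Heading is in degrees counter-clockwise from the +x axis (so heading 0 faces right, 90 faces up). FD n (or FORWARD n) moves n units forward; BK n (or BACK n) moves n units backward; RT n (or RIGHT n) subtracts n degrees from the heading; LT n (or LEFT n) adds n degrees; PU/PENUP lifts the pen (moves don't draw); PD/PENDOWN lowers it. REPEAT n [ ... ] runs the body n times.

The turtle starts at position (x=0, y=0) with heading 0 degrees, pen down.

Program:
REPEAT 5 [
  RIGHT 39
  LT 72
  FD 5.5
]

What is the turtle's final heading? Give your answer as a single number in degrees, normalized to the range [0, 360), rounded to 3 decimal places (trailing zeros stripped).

Executing turtle program step by step:
Start: pos=(0,0), heading=0, pen down
REPEAT 5 [
  -- iteration 1/5 --
  RT 39: heading 0 -> 321
  LT 72: heading 321 -> 33
  FD 5.5: (0,0) -> (4.613,2.996) [heading=33, draw]
  -- iteration 2/5 --
  RT 39: heading 33 -> 354
  LT 72: heading 354 -> 66
  FD 5.5: (4.613,2.996) -> (6.85,8.02) [heading=66, draw]
  -- iteration 3/5 --
  RT 39: heading 66 -> 27
  LT 72: heading 27 -> 99
  FD 5.5: (6.85,8.02) -> (5.989,13.452) [heading=99, draw]
  -- iteration 4/5 --
  RT 39: heading 99 -> 60
  LT 72: heading 60 -> 132
  FD 5.5: (5.989,13.452) -> (2.309,17.54) [heading=132, draw]
  -- iteration 5/5 --
  RT 39: heading 132 -> 93
  LT 72: heading 93 -> 165
  FD 5.5: (2.309,17.54) -> (-3.003,18.963) [heading=165, draw]
]
Final: pos=(-3.003,18.963), heading=165, 5 segment(s) drawn

Answer: 165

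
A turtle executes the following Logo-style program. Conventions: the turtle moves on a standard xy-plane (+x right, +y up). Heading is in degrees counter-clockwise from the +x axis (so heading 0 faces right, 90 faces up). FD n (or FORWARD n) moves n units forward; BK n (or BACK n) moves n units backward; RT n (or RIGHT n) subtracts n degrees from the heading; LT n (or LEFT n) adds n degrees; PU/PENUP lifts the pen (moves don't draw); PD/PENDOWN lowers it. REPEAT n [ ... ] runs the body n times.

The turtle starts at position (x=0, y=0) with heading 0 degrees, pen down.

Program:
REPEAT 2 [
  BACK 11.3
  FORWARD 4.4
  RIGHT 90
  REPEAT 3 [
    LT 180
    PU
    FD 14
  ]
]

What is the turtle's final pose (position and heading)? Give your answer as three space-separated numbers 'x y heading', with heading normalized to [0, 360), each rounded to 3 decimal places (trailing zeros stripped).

Answer: -20.9 7.1 180

Derivation:
Executing turtle program step by step:
Start: pos=(0,0), heading=0, pen down
REPEAT 2 [
  -- iteration 1/2 --
  BK 11.3: (0,0) -> (-11.3,0) [heading=0, draw]
  FD 4.4: (-11.3,0) -> (-6.9,0) [heading=0, draw]
  RT 90: heading 0 -> 270
  REPEAT 3 [
    -- iteration 1/3 --
    LT 180: heading 270 -> 90
    PU: pen up
    FD 14: (-6.9,0) -> (-6.9,14) [heading=90, move]
    -- iteration 2/3 --
    LT 180: heading 90 -> 270
    PU: pen up
    FD 14: (-6.9,14) -> (-6.9,0) [heading=270, move]
    -- iteration 3/3 --
    LT 180: heading 270 -> 90
    PU: pen up
    FD 14: (-6.9,0) -> (-6.9,14) [heading=90, move]
  ]
  -- iteration 2/2 --
  BK 11.3: (-6.9,14) -> (-6.9,2.7) [heading=90, move]
  FD 4.4: (-6.9,2.7) -> (-6.9,7.1) [heading=90, move]
  RT 90: heading 90 -> 0
  REPEAT 3 [
    -- iteration 1/3 --
    LT 180: heading 0 -> 180
    PU: pen up
    FD 14: (-6.9,7.1) -> (-20.9,7.1) [heading=180, move]
    -- iteration 2/3 --
    LT 180: heading 180 -> 0
    PU: pen up
    FD 14: (-20.9,7.1) -> (-6.9,7.1) [heading=0, move]
    -- iteration 3/3 --
    LT 180: heading 0 -> 180
    PU: pen up
    FD 14: (-6.9,7.1) -> (-20.9,7.1) [heading=180, move]
  ]
]
Final: pos=(-20.9,7.1), heading=180, 2 segment(s) drawn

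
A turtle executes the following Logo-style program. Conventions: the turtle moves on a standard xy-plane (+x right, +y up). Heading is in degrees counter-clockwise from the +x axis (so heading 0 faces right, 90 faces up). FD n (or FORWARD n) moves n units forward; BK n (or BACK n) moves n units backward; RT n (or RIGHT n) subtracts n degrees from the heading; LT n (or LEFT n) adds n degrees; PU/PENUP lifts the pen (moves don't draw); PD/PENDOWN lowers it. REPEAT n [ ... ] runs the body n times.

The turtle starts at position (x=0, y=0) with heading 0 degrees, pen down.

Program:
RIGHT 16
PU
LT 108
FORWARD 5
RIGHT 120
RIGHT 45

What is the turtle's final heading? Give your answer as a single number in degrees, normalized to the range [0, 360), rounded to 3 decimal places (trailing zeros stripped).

Executing turtle program step by step:
Start: pos=(0,0), heading=0, pen down
RT 16: heading 0 -> 344
PU: pen up
LT 108: heading 344 -> 92
FD 5: (0,0) -> (-0.174,4.997) [heading=92, move]
RT 120: heading 92 -> 332
RT 45: heading 332 -> 287
Final: pos=(-0.174,4.997), heading=287, 0 segment(s) drawn

Answer: 287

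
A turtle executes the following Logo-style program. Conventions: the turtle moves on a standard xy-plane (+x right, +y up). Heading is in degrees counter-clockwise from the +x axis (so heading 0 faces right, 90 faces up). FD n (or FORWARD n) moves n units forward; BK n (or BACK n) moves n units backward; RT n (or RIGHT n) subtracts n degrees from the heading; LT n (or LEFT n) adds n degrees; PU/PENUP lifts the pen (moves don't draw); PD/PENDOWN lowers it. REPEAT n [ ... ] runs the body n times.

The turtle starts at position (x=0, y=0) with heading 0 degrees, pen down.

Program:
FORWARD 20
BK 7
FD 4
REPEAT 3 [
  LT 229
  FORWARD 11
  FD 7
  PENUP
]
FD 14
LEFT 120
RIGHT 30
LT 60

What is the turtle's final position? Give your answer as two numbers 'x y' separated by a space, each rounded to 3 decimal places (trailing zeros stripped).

Answer: 29.523 -13.188

Derivation:
Executing turtle program step by step:
Start: pos=(0,0), heading=0, pen down
FD 20: (0,0) -> (20,0) [heading=0, draw]
BK 7: (20,0) -> (13,0) [heading=0, draw]
FD 4: (13,0) -> (17,0) [heading=0, draw]
REPEAT 3 [
  -- iteration 1/3 --
  LT 229: heading 0 -> 229
  FD 11: (17,0) -> (9.783,-8.302) [heading=229, draw]
  FD 7: (9.783,-8.302) -> (5.191,-13.585) [heading=229, draw]
  PU: pen up
  -- iteration 2/3 --
  LT 229: heading 229 -> 98
  FD 11: (5.191,-13.585) -> (3.66,-2.692) [heading=98, move]
  FD 7: (3.66,-2.692) -> (2.686,4.24) [heading=98, move]
  PU: pen up
  -- iteration 3/3 --
  LT 229: heading 98 -> 327
  FD 11: (2.686,4.24) -> (11.911,-1.751) [heading=327, move]
  FD 7: (11.911,-1.751) -> (17.782,-5.563) [heading=327, move]
  PU: pen up
]
FD 14: (17.782,-5.563) -> (29.523,-13.188) [heading=327, move]
LT 120: heading 327 -> 87
RT 30: heading 87 -> 57
LT 60: heading 57 -> 117
Final: pos=(29.523,-13.188), heading=117, 5 segment(s) drawn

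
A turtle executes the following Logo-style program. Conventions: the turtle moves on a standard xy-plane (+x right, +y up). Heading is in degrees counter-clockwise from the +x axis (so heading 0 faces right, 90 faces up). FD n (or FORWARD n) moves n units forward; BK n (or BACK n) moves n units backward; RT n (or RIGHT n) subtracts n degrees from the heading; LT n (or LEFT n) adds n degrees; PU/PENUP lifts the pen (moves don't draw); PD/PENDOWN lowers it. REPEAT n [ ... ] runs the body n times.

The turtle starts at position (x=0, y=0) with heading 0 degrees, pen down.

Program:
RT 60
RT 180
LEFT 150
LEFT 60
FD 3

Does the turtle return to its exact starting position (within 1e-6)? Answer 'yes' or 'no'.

Answer: no

Derivation:
Executing turtle program step by step:
Start: pos=(0,0), heading=0, pen down
RT 60: heading 0 -> 300
RT 180: heading 300 -> 120
LT 150: heading 120 -> 270
LT 60: heading 270 -> 330
FD 3: (0,0) -> (2.598,-1.5) [heading=330, draw]
Final: pos=(2.598,-1.5), heading=330, 1 segment(s) drawn

Start position: (0, 0)
Final position: (2.598, -1.5)
Distance = 3; >= 1e-6 -> NOT closed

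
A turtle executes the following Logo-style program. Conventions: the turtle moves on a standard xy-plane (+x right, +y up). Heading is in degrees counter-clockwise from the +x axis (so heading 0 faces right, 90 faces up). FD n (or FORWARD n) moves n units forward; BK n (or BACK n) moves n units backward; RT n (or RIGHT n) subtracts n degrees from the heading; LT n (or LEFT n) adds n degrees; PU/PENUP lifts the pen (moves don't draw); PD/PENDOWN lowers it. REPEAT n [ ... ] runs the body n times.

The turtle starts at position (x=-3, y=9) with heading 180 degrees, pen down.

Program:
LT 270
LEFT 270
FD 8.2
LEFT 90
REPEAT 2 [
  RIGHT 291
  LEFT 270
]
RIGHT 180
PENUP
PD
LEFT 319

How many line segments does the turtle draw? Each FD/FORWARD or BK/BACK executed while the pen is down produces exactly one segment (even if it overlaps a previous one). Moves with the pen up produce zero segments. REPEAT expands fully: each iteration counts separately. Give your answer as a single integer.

Executing turtle program step by step:
Start: pos=(-3,9), heading=180, pen down
LT 270: heading 180 -> 90
LT 270: heading 90 -> 0
FD 8.2: (-3,9) -> (5.2,9) [heading=0, draw]
LT 90: heading 0 -> 90
REPEAT 2 [
  -- iteration 1/2 --
  RT 291: heading 90 -> 159
  LT 270: heading 159 -> 69
  -- iteration 2/2 --
  RT 291: heading 69 -> 138
  LT 270: heading 138 -> 48
]
RT 180: heading 48 -> 228
PU: pen up
PD: pen down
LT 319: heading 228 -> 187
Final: pos=(5.2,9), heading=187, 1 segment(s) drawn
Segments drawn: 1

Answer: 1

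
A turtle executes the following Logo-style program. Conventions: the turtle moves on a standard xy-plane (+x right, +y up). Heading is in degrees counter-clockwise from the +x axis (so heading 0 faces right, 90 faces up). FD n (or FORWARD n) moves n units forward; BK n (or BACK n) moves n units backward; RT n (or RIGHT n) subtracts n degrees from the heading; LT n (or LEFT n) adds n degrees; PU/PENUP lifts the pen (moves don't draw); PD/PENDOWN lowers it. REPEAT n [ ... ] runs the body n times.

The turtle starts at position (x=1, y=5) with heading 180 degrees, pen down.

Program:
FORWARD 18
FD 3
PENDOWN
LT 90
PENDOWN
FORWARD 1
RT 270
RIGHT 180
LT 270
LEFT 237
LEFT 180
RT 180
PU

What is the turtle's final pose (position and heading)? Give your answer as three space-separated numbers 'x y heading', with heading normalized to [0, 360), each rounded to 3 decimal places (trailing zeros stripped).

Executing turtle program step by step:
Start: pos=(1,5), heading=180, pen down
FD 18: (1,5) -> (-17,5) [heading=180, draw]
FD 3: (-17,5) -> (-20,5) [heading=180, draw]
PD: pen down
LT 90: heading 180 -> 270
PD: pen down
FD 1: (-20,5) -> (-20,4) [heading=270, draw]
RT 270: heading 270 -> 0
RT 180: heading 0 -> 180
LT 270: heading 180 -> 90
LT 237: heading 90 -> 327
LT 180: heading 327 -> 147
RT 180: heading 147 -> 327
PU: pen up
Final: pos=(-20,4), heading=327, 3 segment(s) drawn

Answer: -20 4 327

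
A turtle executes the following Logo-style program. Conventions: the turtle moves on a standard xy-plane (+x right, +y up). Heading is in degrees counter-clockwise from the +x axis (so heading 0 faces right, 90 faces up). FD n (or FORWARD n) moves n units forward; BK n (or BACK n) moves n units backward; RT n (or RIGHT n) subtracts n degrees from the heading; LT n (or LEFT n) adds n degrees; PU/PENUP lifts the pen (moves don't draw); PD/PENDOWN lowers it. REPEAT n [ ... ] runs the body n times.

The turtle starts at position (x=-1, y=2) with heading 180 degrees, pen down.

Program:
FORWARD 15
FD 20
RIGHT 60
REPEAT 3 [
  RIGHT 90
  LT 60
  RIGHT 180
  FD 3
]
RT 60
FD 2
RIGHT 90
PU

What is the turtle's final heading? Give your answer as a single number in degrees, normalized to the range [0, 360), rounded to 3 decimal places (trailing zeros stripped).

Answer: 60

Derivation:
Executing turtle program step by step:
Start: pos=(-1,2), heading=180, pen down
FD 15: (-1,2) -> (-16,2) [heading=180, draw]
FD 20: (-16,2) -> (-36,2) [heading=180, draw]
RT 60: heading 180 -> 120
REPEAT 3 [
  -- iteration 1/3 --
  RT 90: heading 120 -> 30
  LT 60: heading 30 -> 90
  RT 180: heading 90 -> 270
  FD 3: (-36,2) -> (-36,-1) [heading=270, draw]
  -- iteration 2/3 --
  RT 90: heading 270 -> 180
  LT 60: heading 180 -> 240
  RT 180: heading 240 -> 60
  FD 3: (-36,-1) -> (-34.5,1.598) [heading=60, draw]
  -- iteration 3/3 --
  RT 90: heading 60 -> 330
  LT 60: heading 330 -> 30
  RT 180: heading 30 -> 210
  FD 3: (-34.5,1.598) -> (-37.098,0.098) [heading=210, draw]
]
RT 60: heading 210 -> 150
FD 2: (-37.098,0.098) -> (-38.83,1.098) [heading=150, draw]
RT 90: heading 150 -> 60
PU: pen up
Final: pos=(-38.83,1.098), heading=60, 6 segment(s) drawn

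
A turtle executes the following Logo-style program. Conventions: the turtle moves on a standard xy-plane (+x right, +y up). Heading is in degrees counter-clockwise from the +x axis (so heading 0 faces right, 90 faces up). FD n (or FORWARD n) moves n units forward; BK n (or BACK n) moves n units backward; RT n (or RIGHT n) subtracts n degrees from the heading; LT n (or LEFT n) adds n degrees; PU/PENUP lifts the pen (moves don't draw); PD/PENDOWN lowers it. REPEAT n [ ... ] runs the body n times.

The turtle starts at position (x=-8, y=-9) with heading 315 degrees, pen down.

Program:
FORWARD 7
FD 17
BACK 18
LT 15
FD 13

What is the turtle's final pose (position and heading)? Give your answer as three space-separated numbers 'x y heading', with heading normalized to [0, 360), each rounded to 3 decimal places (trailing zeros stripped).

Answer: 7.501 -19.743 330

Derivation:
Executing turtle program step by step:
Start: pos=(-8,-9), heading=315, pen down
FD 7: (-8,-9) -> (-3.05,-13.95) [heading=315, draw]
FD 17: (-3.05,-13.95) -> (8.971,-25.971) [heading=315, draw]
BK 18: (8.971,-25.971) -> (-3.757,-13.243) [heading=315, draw]
LT 15: heading 315 -> 330
FD 13: (-3.757,-13.243) -> (7.501,-19.743) [heading=330, draw]
Final: pos=(7.501,-19.743), heading=330, 4 segment(s) drawn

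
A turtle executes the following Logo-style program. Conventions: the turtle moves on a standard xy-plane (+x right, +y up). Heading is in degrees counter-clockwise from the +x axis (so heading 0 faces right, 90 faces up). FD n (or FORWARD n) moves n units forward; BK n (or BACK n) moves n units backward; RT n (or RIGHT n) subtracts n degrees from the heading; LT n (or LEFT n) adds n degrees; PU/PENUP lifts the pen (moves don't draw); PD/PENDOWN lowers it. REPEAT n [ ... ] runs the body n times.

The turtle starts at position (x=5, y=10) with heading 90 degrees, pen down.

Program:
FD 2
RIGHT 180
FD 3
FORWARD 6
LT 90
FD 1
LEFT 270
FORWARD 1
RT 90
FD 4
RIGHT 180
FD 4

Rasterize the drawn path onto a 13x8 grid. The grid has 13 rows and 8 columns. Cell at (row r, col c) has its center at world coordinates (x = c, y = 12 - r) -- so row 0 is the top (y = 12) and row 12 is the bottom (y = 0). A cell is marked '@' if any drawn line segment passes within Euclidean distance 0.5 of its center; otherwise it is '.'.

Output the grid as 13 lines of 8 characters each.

Segment 0: (5,10) -> (5,12)
Segment 1: (5,12) -> (5,9)
Segment 2: (5,9) -> (5,3)
Segment 3: (5,3) -> (6,3)
Segment 4: (6,3) -> (6,2)
Segment 5: (6,2) -> (2,2)
Segment 6: (2,2) -> (6,2)

Answer: .....@..
.....@..
.....@..
.....@..
.....@..
.....@..
.....@..
.....@..
.....@..
.....@@.
..@@@@@.
........
........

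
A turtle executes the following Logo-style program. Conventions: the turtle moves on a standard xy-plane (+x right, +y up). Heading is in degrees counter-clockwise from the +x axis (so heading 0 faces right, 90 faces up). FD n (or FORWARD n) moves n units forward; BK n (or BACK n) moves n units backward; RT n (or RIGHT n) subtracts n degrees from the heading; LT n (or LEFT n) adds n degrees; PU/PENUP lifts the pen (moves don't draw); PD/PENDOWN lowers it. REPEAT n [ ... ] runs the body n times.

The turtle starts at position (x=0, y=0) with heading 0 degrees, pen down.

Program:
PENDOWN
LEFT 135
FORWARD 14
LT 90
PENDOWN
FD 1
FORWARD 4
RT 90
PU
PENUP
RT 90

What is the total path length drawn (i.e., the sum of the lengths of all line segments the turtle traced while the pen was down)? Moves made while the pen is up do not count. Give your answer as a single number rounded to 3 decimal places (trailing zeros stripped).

Answer: 19

Derivation:
Executing turtle program step by step:
Start: pos=(0,0), heading=0, pen down
PD: pen down
LT 135: heading 0 -> 135
FD 14: (0,0) -> (-9.899,9.899) [heading=135, draw]
LT 90: heading 135 -> 225
PD: pen down
FD 1: (-9.899,9.899) -> (-10.607,9.192) [heading=225, draw]
FD 4: (-10.607,9.192) -> (-13.435,6.364) [heading=225, draw]
RT 90: heading 225 -> 135
PU: pen up
PU: pen up
RT 90: heading 135 -> 45
Final: pos=(-13.435,6.364), heading=45, 3 segment(s) drawn

Segment lengths:
  seg 1: (0,0) -> (-9.899,9.899), length = 14
  seg 2: (-9.899,9.899) -> (-10.607,9.192), length = 1
  seg 3: (-10.607,9.192) -> (-13.435,6.364), length = 4
Total = 19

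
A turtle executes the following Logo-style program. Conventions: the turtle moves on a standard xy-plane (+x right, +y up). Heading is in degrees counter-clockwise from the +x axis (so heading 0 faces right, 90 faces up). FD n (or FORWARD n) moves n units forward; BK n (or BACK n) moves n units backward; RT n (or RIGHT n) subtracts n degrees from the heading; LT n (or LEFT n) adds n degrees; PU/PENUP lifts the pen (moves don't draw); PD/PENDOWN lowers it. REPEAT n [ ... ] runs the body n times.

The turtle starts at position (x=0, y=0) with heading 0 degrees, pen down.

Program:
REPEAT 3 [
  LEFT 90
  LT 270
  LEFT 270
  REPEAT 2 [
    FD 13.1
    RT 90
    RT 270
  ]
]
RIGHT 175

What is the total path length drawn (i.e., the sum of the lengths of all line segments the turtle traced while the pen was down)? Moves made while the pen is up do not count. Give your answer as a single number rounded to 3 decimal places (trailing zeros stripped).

Executing turtle program step by step:
Start: pos=(0,0), heading=0, pen down
REPEAT 3 [
  -- iteration 1/3 --
  LT 90: heading 0 -> 90
  LT 270: heading 90 -> 0
  LT 270: heading 0 -> 270
  REPEAT 2 [
    -- iteration 1/2 --
    FD 13.1: (0,0) -> (0,-13.1) [heading=270, draw]
    RT 90: heading 270 -> 180
    RT 270: heading 180 -> 270
    -- iteration 2/2 --
    FD 13.1: (0,-13.1) -> (0,-26.2) [heading=270, draw]
    RT 90: heading 270 -> 180
    RT 270: heading 180 -> 270
  ]
  -- iteration 2/3 --
  LT 90: heading 270 -> 0
  LT 270: heading 0 -> 270
  LT 270: heading 270 -> 180
  REPEAT 2 [
    -- iteration 1/2 --
    FD 13.1: (0,-26.2) -> (-13.1,-26.2) [heading=180, draw]
    RT 90: heading 180 -> 90
    RT 270: heading 90 -> 180
    -- iteration 2/2 --
    FD 13.1: (-13.1,-26.2) -> (-26.2,-26.2) [heading=180, draw]
    RT 90: heading 180 -> 90
    RT 270: heading 90 -> 180
  ]
  -- iteration 3/3 --
  LT 90: heading 180 -> 270
  LT 270: heading 270 -> 180
  LT 270: heading 180 -> 90
  REPEAT 2 [
    -- iteration 1/2 --
    FD 13.1: (-26.2,-26.2) -> (-26.2,-13.1) [heading=90, draw]
    RT 90: heading 90 -> 0
    RT 270: heading 0 -> 90
    -- iteration 2/2 --
    FD 13.1: (-26.2,-13.1) -> (-26.2,0) [heading=90, draw]
    RT 90: heading 90 -> 0
    RT 270: heading 0 -> 90
  ]
]
RT 175: heading 90 -> 275
Final: pos=(-26.2,0), heading=275, 6 segment(s) drawn

Segment lengths:
  seg 1: (0,0) -> (0,-13.1), length = 13.1
  seg 2: (0,-13.1) -> (0,-26.2), length = 13.1
  seg 3: (0,-26.2) -> (-13.1,-26.2), length = 13.1
  seg 4: (-13.1,-26.2) -> (-26.2,-26.2), length = 13.1
  seg 5: (-26.2,-26.2) -> (-26.2,-13.1), length = 13.1
  seg 6: (-26.2,-13.1) -> (-26.2,0), length = 13.1
Total = 78.6

Answer: 78.6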